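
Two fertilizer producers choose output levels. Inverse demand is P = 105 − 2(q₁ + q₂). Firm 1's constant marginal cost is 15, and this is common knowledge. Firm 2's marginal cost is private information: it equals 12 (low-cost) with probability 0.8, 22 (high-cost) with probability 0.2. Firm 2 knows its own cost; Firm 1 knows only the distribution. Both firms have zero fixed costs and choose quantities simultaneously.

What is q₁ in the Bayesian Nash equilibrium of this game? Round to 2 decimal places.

Firm 2 with cost c maximizes (105 − 2(q₁+q₂) − c)·q₂, giving q₂(c) = (105 − c − 2q₁)/4.
E[c₂] = 0.8·12 + 0.2·22 = 14
Firm 1's FOC against E[q₂] yields q₁ = (105 − 2·15 + E[c₂])/6 = (105 − 30 + 14)/6 = 14.8333.

14.83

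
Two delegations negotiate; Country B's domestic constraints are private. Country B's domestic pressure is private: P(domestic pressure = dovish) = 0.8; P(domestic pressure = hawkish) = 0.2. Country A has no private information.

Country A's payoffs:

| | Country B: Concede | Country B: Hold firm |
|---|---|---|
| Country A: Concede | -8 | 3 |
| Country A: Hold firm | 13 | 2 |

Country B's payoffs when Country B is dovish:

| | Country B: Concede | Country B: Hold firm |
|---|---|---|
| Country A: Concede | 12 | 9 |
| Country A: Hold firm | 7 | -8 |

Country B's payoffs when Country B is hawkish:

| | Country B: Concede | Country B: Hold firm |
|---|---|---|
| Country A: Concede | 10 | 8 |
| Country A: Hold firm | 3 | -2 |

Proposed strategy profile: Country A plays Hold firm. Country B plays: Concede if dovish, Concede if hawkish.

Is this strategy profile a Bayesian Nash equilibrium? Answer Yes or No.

Yes

Country A plays Hold firm: E[Hold firm] = 0.8·(13) + 0.2·(13) = 13; E[Concede] = -8. Best-responding. ✓
Country B (domestic pressure dovish), facing Hold firm: Concede gives 7, Hold firm gives -8. Proposed Concede is best. ✓
Country B (domestic pressure hawkish), facing Hold firm: Concede gives 3, Hold firm gives -2. Proposed Concede is best. ✓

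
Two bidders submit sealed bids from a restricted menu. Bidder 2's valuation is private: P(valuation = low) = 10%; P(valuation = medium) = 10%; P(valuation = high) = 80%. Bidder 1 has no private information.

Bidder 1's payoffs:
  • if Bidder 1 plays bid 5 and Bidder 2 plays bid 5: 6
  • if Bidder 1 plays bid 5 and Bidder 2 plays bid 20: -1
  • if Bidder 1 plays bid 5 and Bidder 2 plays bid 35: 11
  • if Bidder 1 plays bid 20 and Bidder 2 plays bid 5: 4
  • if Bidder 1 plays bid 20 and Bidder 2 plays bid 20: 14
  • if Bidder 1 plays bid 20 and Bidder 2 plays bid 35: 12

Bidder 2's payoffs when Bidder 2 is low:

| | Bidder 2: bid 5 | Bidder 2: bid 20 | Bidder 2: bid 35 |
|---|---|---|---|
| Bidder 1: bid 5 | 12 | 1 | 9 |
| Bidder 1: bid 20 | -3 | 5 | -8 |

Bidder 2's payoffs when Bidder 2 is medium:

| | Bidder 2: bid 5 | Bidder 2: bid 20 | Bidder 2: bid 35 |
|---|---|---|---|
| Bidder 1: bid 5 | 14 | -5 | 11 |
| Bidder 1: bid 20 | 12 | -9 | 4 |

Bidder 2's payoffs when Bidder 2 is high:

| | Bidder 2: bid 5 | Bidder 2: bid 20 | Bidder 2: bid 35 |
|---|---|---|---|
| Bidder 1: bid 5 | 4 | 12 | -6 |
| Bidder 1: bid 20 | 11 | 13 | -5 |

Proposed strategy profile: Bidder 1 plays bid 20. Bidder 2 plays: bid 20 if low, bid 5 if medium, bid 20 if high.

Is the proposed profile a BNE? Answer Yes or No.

Yes

Bidder 1 plays bid 20: E[bid 20] = 0.1·(14) + 0.1·(4) + 0.8·(14) = 13; E[bid 5] = -0.3. Best-responding. ✓
Bidder 2 (valuation low), facing bid 20: bid 5 gives -3, bid 20 gives 5, bid 35 gives -8. Proposed bid 20 is best. ✓
Bidder 2 (valuation medium), facing bid 20: bid 5 gives 12, bid 20 gives -9, bid 35 gives 4. Proposed bid 5 is best. ✓
Bidder 2 (valuation high), facing bid 20: bid 5 gives 11, bid 20 gives 13, bid 35 gives -5. Proposed bid 20 is best. ✓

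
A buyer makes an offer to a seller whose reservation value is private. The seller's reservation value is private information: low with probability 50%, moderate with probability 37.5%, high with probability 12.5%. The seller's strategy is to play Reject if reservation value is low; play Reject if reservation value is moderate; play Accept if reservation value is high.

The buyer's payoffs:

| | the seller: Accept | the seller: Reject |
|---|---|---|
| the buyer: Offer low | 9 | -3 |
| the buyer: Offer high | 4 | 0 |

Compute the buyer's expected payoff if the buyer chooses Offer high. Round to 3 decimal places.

0.500

E[Offer high] = 0.5·0 + 0.375·0 + 0.125·4 = 0 + 0 + 0.5 = 0.5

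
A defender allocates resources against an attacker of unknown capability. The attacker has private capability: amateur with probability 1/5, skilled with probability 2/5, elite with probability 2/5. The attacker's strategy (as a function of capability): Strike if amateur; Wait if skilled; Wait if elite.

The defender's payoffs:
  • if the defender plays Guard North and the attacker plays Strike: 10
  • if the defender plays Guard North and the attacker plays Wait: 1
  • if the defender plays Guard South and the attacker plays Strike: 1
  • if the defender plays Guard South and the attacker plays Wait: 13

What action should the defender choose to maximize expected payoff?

Guard South

Compute the defender's expected payoff for each action, taking the expectation over the attacker's type.
E[Guard North] = 1/5·(10) + 2/5·(1) + 2/5·(1) = 14/5
E[Guard South] = 1/5·(1) + 2/5·(13) + 2/5·(13) = 53/5
Best response: Guard South (53/5 is the largest).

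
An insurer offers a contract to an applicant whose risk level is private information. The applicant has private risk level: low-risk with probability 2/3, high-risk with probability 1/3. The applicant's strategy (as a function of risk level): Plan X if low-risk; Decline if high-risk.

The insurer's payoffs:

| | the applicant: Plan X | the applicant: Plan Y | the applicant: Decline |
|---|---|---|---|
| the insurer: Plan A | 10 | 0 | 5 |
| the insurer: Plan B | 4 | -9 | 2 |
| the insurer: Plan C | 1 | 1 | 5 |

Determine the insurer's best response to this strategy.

Compute the insurer's expected payoff for each action, taking the expectation over the applicant's type.
E[Plan A] = 2/3·(10) + 1/3·(5) = 25/3
E[Plan B] = 2/3·(4) + 1/3·(2) = 10/3
E[Plan C] = 2/3·(1) + 1/3·(5) = 7/3
Best response: Plan A (25/3 is the largest).

Plan A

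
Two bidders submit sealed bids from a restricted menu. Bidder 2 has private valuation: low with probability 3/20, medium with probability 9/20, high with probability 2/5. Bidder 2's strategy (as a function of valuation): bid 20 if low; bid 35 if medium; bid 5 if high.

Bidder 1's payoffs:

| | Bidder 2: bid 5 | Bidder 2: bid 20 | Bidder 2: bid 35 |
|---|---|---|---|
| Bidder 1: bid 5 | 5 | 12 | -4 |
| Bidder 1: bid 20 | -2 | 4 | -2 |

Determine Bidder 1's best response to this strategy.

Compute Bidder 1's expected payoff for each action, taking the expectation over Bidder 2's type.
E[bid 5] = 3/20·(12) + 9/20·(-4) + 2/5·(5) = 2
E[bid 20] = 3/20·(4) + 9/20·(-2) + 2/5·(-2) = -11/10
Best response: bid 5 (2 is the largest).

bid 5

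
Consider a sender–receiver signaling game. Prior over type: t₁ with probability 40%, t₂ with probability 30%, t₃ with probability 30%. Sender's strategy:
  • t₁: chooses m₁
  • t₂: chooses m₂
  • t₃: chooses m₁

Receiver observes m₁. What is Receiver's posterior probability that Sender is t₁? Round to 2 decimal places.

0.57

P(m₁) = 0.4·1 + 0.3·0 + 0.3·1 = 0.7
P(t₁ | m₁) = (0.4·1) / 0.7 = 0.4 / 0.7 = 0.571429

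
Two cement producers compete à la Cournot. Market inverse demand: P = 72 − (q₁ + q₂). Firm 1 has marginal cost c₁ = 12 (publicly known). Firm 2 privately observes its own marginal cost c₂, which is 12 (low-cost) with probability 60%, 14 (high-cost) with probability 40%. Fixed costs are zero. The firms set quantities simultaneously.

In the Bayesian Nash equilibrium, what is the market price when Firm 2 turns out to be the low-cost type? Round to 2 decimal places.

Each type of Firm 2 best-responds to q₁; Firm 1 best-responds to the expected q₂ over Firm 2's types.
Firm 2 with cost c maximizes (72 − (q₁+q₂) − c)·q₂, giving q₂(c) = (72 − c − q₁)/2.
E[c₂] = 0.6·12 + 0.4·14 = 12.8
Firm 1's FOC against E[q₂] yields q₁ = (72 − 2·12 + E[c₂])/3 = (72 − 24 + 12.8)/3 = 20.2667.
q₂(low-cost) = 19.8667, so P = 72 − (20.2667 + 19.8667) = 31.8667.

31.87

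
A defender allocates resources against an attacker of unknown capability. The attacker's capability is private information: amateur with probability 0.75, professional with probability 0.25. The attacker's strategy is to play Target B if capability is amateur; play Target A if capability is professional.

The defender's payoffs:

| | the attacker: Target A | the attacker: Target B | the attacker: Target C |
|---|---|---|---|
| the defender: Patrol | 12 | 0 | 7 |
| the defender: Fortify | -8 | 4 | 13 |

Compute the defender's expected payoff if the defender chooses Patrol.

3

Take the expectation over the attacker's capability, weighting each type's action by its prior probability.
E[Patrol] = 0.75·0 + 0.25·12 = 0 + 3 = 3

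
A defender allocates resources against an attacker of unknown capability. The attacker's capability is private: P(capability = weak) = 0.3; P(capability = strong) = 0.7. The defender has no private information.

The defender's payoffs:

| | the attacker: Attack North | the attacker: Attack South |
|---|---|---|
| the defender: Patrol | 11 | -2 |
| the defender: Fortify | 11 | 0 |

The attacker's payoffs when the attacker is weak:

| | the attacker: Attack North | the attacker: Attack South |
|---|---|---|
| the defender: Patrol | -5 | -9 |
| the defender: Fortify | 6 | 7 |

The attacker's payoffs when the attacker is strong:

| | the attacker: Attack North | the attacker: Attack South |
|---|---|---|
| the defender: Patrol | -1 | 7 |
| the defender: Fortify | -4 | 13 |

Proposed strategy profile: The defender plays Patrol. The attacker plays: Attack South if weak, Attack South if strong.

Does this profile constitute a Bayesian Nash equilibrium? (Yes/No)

No

A profile is a BNE iff every type of every player is best-responding given beliefs about the other side.
The defender plays Patrol: E[Patrol] = 0.3·(-2) + 0.7·(-2) = -2; E[Fortify] = 0. Not best-responding. ✗
The attacker (capability weak), facing Patrol: Attack North gives -5, Attack South gives -9. Proposed Attack South is not best — profitable deviation exists. ✗
The attacker (capability strong), facing Patrol: Attack North gives -1, Attack South gives 7. Proposed Attack South is best. ✓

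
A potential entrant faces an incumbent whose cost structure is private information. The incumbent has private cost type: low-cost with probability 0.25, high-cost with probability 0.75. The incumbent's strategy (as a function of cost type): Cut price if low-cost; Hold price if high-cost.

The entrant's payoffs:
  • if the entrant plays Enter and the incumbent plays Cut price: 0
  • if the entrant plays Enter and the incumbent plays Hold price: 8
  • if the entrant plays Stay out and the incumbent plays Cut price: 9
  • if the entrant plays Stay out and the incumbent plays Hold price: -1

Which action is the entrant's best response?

Enter

Compute the entrant's expected payoff for each action, taking the expectation over the incumbent's type.
E[Enter] = 0.25·(0) + 0.75·(8) = 6
E[Stay out] = 0.25·(9) + 0.75·(-1) = 1.5
Best response: Enter (6 is the largest).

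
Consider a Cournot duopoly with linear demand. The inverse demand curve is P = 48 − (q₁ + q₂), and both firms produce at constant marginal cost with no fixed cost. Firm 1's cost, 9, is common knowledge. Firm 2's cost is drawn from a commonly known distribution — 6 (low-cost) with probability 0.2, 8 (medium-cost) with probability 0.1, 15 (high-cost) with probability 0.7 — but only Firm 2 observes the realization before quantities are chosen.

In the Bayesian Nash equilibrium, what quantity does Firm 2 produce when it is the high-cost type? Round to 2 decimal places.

Firm 2 with cost c maximizes (48 − (q₁+q₂) − c)·q₂, giving q₂(c) = (48 − c − q₁)/2.
E[c₂] = 0.2·6 + 0.1·8 + 0.7·15 = 12.5
Firm 1's FOC against E[q₂] yields q₁ = (48 − 2·9 + E[c₂])/3 = (48 − 18 + 12.5)/3 = 14.1667.
q₂(high-cost) = (48 − 15 − 14.1667)/2 = 9.41667.

9.42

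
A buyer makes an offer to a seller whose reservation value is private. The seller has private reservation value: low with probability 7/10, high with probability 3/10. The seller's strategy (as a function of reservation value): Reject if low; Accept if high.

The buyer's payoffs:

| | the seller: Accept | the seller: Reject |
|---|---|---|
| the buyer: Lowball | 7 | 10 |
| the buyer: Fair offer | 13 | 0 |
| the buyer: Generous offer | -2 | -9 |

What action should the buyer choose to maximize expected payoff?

Lowball

Compute the buyer's expected payoff for each action, taking the expectation over the seller's type.
E[Lowball] = 7/10·(10) + 3/10·(7) = 91/10
E[Fair offer] = 7/10·(0) + 3/10·(13) = 39/10
E[Generous offer] = 7/10·(-9) + 3/10·(-2) = -69/10
Best response: Lowball (91/10 is the largest).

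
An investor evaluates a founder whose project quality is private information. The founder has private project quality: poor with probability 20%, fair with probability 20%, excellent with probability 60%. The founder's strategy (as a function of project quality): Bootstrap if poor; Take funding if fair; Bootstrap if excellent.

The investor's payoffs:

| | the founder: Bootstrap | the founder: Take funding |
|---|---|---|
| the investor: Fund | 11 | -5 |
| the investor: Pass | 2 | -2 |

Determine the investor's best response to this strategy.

E[Fund] = 0.2·(11) + 0.2·(-5) + 0.6·(11) = 7.8
E[Pass] = 0.2·(2) + 0.2·(-2) + 0.6·(2) = 1.2
Best response: Fund (7.8 is the largest).

Fund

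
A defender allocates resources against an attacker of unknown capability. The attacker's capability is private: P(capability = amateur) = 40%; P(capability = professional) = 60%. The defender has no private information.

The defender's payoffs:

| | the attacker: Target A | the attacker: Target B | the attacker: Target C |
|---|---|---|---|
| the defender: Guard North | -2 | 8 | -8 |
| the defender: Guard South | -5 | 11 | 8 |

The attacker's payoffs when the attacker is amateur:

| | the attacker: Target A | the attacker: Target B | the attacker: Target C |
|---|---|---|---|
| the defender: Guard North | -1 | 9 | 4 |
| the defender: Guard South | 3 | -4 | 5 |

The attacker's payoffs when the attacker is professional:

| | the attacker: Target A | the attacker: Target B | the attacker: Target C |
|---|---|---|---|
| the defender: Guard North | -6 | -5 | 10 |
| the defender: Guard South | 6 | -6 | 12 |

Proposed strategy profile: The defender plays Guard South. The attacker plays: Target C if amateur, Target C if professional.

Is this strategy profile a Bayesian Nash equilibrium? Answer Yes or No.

A profile is a BNE iff every type of every player is best-responding given beliefs about the other side.
The defender plays Guard South: E[Guard South] = 0.4·(8) + 0.6·(8) = 8; E[Guard North] = -8. Best-responding. ✓
The attacker (capability amateur), facing Guard South: Target A gives 3, Target B gives -4, Target C gives 5. Proposed Target C is best. ✓
The attacker (capability professional), facing Guard South: Target A gives 6, Target B gives -6, Target C gives 12. Proposed Target C is best. ✓

Yes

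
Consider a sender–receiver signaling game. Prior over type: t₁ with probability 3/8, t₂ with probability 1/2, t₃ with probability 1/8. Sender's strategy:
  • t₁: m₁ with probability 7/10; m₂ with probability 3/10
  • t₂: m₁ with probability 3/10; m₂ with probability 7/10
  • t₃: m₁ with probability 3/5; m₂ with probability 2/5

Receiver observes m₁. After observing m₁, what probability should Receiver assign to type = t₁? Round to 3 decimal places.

P(m₁) = (3/8)·(7/10) + (1/2)·(3/10) + (1/8)·(3/5) = 39/80
P(t₁ | m₁) = ((3/8)·(7/10)) / (39/80) = (21/80) / (39/80) = 7/13

0.538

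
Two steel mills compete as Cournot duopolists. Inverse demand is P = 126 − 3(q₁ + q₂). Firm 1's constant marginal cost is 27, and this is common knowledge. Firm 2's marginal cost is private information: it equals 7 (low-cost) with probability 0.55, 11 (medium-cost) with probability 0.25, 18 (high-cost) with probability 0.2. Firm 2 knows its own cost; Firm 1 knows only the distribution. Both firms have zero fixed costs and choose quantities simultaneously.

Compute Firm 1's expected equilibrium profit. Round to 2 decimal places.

250.25

Firm 2 with cost c maximizes (126 − 3(q₁+q₂) − c)·q₂, giving q₂(c) = (126 − c − 3q₁)/6.
E[c₂] = 0.55·7 + 0.25·11 + 0.2·18 = 10.2
Firm 1's FOC against E[q₂] yields q₁ = (126 − 2·27 + E[c₂])/9 = (126 − 54 + 10.2)/9 = 9.13333.
E[P] = 126 − 3·(q₁ + E[q₂]) = 54.4; Firm 1's expected profit = (E[P] − 27)·q₁ = (54.4 − 27)·9.13333 = 250.253.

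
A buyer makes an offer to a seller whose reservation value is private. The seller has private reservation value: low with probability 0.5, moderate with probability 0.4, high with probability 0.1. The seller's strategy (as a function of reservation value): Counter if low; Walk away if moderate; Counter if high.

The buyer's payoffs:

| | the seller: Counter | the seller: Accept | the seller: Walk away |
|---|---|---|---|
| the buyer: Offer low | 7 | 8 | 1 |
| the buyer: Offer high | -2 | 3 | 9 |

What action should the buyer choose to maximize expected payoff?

E[Offer low] = 0.5·(7) + 0.4·(1) + 0.1·(7) = 4.6
E[Offer high] = 0.5·(-2) + 0.4·(9) + 0.1·(-2) = 2.4
Best response: Offer low (4.6 is the largest).

Offer low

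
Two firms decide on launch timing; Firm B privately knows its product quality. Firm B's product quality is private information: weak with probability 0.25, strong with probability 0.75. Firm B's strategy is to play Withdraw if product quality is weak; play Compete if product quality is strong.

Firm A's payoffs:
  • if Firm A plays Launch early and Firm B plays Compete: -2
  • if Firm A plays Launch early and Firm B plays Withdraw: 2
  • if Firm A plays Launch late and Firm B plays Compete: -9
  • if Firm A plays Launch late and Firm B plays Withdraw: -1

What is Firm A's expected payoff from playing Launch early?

-1

Take the expectation over Firm B's product quality, weighting each type's action by its prior probability.
E[Launch early] = 0.25·2 + 0.75·(-2) = 0.5 + (-1.5) = -1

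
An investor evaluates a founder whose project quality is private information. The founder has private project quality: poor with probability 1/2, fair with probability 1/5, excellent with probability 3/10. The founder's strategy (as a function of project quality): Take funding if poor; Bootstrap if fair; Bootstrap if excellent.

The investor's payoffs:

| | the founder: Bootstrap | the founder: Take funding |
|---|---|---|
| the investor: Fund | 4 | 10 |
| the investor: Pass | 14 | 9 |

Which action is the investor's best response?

Pass

E[Fund] = 1/2·(10) + 1/5·(4) + 3/10·(4) = 7
E[Pass] = 1/2·(9) + 1/5·(14) + 3/10·(14) = 23/2
Best response: Pass (23/2 is the largest).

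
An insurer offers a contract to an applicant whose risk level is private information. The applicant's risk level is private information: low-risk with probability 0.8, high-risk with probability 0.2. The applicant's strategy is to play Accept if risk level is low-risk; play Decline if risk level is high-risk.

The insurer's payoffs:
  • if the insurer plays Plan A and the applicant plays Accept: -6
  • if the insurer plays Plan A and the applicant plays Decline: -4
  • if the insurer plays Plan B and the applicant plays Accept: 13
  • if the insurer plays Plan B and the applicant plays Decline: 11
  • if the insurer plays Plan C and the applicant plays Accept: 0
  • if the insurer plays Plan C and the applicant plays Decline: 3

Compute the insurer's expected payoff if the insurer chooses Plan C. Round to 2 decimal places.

E[Plan C] = 0.8·0 + 0.2·3 = 0 + 0.6 = 0.6

0.60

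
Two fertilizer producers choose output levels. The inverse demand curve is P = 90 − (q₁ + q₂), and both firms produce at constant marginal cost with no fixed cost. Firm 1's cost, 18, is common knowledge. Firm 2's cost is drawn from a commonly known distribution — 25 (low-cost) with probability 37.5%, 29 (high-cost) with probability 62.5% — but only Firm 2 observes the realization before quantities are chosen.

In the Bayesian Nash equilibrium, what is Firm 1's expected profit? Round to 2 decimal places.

738.03

Type-c best response for Firm 2: q₂(c) = (90 − c)/2 − q₁/2.
Firm 1 maximizes expected profit; its first-order condition is 90 − 2q₁ − E[q₂] − 18 = 0.
Substituting E[q₂] and solving: E[c₂] = 27.5, so q₁ = (90 − 2·18 + 27.5)/3 = 27.1667.
E[P] = 90 − (q₁ + E[q₂]) = 45.1667; Firm 1's expected profit = (E[P] − 18)·q₁ = (45.1667 − 18)·27.1667 = 738.028.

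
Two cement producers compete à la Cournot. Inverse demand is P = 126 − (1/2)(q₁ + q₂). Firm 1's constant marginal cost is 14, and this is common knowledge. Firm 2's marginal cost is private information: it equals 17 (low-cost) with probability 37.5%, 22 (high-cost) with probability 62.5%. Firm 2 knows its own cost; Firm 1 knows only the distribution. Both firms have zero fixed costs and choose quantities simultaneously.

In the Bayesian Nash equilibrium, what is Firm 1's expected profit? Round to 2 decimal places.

Each type of Firm 2 best-responds to q₁; Firm 1 best-responds to the expected q₂ over Firm 2's types.
Firm 2 with cost c maximizes (126 − (1/2)(q₁+q₂) − c)·q₂, giving q₂(c) = (126 − c − (1/2)q₁).
E[c₂] = 0.375·17 + 0.625·22 = 20.125
Firm 1's FOC against E[q₂] yields q₁ = (126 − 2·14 + E[c₂])/(3/2) = (126 − 28 + 20.125)/(3/2) = 78.75.
E[P] = 126 − (1/2)·(q₁ + E[q₂]) = 53.375; Firm 1's expected profit = (E[P] − 14)·q₁ = (53.375 − 14)·78.75 = 3100.78.

3100.78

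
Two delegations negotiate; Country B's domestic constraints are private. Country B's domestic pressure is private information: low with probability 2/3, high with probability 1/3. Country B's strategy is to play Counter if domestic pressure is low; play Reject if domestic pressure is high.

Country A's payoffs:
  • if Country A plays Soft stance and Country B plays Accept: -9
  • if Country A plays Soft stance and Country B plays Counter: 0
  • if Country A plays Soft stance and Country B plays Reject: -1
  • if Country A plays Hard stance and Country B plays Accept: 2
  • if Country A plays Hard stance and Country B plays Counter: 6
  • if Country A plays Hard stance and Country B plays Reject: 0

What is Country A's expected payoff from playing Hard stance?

Take the expectation over Country B's domestic pressure, weighting each type's action by its prior probability.
E[Hard stance] = 2/3·6 + 1/3·0 = 4 + 0 = 4

4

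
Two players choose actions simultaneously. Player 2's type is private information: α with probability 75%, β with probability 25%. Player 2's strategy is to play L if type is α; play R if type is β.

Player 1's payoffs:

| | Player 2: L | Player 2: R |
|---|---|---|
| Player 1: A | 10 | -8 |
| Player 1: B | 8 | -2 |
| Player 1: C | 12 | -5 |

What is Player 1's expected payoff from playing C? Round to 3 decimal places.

7.750

E[C] = 0.75·12 + 0.25·(-5) = 9 + (-1.25) = 7.75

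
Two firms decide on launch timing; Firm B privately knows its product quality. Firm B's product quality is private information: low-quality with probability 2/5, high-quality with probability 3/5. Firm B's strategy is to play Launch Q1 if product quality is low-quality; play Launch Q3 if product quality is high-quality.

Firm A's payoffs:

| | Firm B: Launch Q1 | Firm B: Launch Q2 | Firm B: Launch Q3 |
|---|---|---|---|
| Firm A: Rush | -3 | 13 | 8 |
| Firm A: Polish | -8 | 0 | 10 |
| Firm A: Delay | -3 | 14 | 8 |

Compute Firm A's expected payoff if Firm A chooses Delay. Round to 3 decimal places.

E[Delay] = 2/5·(-3) + 3/5·8 = (-6/5) + 24/5 = 18/5

3.600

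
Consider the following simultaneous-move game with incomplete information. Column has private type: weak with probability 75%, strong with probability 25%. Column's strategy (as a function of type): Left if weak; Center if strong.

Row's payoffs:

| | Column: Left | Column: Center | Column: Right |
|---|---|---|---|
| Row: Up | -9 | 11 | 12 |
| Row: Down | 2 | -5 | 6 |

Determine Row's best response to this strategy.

E[Up] = 0.75·(-9) + 0.25·(11) = -4
E[Down] = 0.75·(2) + 0.25·(-5) = 0.25
Best response: Down (0.25 is the largest).

Down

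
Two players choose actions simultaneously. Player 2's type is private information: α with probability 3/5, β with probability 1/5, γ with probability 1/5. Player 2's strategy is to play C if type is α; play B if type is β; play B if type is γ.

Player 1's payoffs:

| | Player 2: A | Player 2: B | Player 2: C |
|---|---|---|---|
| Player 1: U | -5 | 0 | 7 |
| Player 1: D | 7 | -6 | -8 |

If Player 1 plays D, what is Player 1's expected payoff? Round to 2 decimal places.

E[D] = 3/5·(-8) + 1/5·(-6) + 1/5·(-6) = (-24/5) + (-6/5) + (-6/5) = -36/5

-7.20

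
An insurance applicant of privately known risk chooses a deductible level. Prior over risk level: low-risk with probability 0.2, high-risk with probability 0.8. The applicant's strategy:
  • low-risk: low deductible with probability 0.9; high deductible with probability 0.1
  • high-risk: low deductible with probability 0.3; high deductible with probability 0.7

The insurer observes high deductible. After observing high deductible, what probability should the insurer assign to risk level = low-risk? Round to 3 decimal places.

0.034

P(high deductible) = 0.2·0.1 + 0.8·0.7 = 0.58
P(low-risk | high deductible) = (0.2·0.1) / 0.58 = 0.02 / 0.58 = 0.0344828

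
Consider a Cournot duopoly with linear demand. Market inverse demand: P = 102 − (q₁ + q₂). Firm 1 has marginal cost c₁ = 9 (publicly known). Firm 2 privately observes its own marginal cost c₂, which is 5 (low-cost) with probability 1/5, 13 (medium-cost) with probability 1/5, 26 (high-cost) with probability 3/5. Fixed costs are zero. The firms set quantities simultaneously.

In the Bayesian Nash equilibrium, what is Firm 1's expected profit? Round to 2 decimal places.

1183.36

Each type of Firm 2 best-responds to q₁; Firm 1 best-responds to the expected q₂ over Firm 2's types.
Firm 2 with cost c maximizes (102 − (q₁+q₂) − c)·q₂, giving q₂(c) = (102 − c − q₁)/2.
E[c₂] = 1/5·5 + 1/5·13 + 3/5·26 = 19.2
Firm 1's FOC against E[q₂] yields q₁ = (102 − 2·9 + E[c₂])/3 = (102 − 18 + 19.2)/3 = 34.4.
E[P] = 102 − (q₁ + E[q₂]) = 43.4; Firm 1's expected profit = (E[P] − 9)·q₁ = (43.4 − 9)·34.4 = 1183.36.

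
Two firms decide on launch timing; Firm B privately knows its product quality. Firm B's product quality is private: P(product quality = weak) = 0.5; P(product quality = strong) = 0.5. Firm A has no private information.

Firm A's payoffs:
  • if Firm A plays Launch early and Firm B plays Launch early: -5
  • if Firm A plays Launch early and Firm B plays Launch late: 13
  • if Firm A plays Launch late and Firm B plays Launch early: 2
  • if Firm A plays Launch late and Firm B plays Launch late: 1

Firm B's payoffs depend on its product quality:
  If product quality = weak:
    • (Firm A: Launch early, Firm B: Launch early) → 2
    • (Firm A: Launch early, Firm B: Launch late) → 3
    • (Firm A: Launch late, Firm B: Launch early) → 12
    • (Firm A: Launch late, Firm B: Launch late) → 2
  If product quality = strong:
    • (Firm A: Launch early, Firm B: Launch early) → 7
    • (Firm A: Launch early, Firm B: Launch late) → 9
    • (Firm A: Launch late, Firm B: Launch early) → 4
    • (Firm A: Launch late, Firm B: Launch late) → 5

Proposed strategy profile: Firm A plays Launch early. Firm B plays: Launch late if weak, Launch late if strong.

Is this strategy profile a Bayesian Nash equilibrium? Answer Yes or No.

A profile is a BNE iff every type of every player is best-responding given beliefs about the other side.
Firm A plays Launch early: E[Launch early] = 0.5·(13) + 0.5·(13) = 13; E[Launch late] = 1. Best-responding. ✓
Firm B (product quality weak), facing Launch early: Launch early gives 2, Launch late gives 3. Proposed Launch late is best. ✓
Firm B (product quality strong), facing Launch early: Launch early gives 7, Launch late gives 9. Proposed Launch late is best. ✓

Yes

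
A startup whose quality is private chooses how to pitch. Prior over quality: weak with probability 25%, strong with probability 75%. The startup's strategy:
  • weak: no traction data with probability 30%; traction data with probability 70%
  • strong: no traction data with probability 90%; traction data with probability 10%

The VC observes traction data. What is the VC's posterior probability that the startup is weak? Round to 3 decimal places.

Apply Bayes' rule using the sender's strategy as the likelihood.
P(traction data) = 0.25·0.7 + 0.75·0.1 = 0.25
P(weak | traction data) = (0.25·0.7) / 0.25 = 0.175 / 0.25 = 0.7

0.700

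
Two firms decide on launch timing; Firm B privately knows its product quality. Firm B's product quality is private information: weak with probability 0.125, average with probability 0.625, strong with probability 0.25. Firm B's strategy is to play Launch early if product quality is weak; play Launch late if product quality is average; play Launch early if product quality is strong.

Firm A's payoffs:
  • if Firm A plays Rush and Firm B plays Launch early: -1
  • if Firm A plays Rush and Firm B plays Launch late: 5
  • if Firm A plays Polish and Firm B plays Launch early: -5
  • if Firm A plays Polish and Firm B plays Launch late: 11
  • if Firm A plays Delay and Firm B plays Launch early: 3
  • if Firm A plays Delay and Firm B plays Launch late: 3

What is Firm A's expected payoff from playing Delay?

3

E[Delay] = 0.125·3 + 0.625·3 + 0.25·3 = 0.375 + 1.875 + 0.75 = 3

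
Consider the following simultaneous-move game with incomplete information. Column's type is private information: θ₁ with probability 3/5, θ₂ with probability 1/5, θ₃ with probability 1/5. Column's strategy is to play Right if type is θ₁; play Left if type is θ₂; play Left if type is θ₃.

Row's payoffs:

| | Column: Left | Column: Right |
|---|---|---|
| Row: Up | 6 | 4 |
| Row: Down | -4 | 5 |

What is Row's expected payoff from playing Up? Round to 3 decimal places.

4.800

E[Up] = 3/5·4 + 1/5·6 + 1/5·6 = 12/5 + 6/5 + 6/5 = 24/5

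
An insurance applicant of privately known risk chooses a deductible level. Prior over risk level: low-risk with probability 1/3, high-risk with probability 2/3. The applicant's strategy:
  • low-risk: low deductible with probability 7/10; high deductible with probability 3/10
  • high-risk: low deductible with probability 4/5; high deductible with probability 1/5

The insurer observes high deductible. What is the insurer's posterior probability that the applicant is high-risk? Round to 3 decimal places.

P(high deductible) = (1/3)·(3/10) + (2/3)·(1/5) = 7/30
P(high-risk | high deductible) = ((2/3)·(1/5)) / (7/30) = (2/15) / (7/30) = 4/7

0.571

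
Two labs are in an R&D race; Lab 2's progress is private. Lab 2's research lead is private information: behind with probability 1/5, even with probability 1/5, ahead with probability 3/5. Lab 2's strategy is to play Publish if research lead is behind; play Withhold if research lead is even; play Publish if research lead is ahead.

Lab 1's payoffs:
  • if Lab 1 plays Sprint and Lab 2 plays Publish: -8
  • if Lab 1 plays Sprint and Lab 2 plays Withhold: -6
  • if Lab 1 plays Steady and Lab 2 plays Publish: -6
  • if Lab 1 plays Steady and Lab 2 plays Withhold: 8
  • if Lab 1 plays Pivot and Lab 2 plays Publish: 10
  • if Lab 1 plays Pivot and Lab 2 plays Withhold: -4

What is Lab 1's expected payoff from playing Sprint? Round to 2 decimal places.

Take the expectation over Lab 2's research lead, weighting each type's action by its prior probability.
E[Sprint] = 1/5·(-8) + 1/5·(-6) + 3/5·(-8) = (-8/5) + (-6/5) + (-24/5) = -38/5

-7.60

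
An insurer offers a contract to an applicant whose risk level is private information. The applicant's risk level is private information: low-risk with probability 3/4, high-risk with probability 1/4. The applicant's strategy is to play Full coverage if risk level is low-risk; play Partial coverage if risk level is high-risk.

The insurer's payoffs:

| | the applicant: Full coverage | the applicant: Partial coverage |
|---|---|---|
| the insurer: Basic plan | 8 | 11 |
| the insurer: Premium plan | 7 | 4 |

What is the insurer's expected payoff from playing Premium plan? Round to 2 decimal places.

E[Premium plan] = 3/4·7 + 1/4·4 = 21/4 + 1 = 25/4

6.25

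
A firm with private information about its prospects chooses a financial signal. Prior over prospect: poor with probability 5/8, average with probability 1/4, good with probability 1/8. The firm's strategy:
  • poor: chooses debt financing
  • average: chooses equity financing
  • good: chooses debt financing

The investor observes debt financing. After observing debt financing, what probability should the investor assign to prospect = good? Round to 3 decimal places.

0.167

P(debt financing) = (5/8)·1 + (1/4)·0 + (1/8)·1 = 3/4
P(good | debt financing) = ((1/8)·1) / (3/4) = (1/8) / (3/4) = 1/6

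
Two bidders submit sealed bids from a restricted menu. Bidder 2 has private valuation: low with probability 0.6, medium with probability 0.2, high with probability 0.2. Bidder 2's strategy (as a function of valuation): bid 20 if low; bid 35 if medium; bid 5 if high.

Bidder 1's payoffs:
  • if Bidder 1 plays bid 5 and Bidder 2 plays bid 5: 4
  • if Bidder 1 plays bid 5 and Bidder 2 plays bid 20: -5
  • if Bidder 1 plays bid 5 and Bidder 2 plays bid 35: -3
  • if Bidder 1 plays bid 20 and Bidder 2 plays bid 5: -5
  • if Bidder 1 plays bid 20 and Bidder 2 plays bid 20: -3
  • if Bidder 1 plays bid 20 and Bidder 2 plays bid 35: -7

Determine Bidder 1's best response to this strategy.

Compute Bidder 1's expected payoff for each action, taking the expectation over Bidder 2's type.
E[bid 5] = 0.6·(-5) + 0.2·(-3) + 0.2·(4) = -2.8
E[bid 20] = 0.6·(-3) + 0.2·(-7) + 0.2·(-5) = -4.2
Best response: bid 5 (-2.8 is the largest).

bid 5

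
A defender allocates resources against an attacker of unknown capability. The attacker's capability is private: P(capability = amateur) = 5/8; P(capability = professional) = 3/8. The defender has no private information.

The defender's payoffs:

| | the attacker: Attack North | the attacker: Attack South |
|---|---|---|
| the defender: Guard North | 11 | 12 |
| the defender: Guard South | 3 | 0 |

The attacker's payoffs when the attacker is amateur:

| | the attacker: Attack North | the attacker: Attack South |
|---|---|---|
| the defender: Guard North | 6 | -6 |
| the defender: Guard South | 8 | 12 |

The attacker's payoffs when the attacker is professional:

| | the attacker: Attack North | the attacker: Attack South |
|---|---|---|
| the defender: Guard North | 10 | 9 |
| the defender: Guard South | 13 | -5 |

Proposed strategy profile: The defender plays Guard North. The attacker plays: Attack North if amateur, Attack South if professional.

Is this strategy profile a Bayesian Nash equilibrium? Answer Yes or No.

A profile is a BNE iff every type of every player is best-responding given beliefs about the other side.
The defender plays Guard North: E[Guard North] = 5/8·(11) + 3/8·(12) = 91/8; E[Guard South] = 15/8. Best-responding. ✓
The attacker (capability amateur), facing Guard North: Attack North gives 6, Attack South gives -6. Proposed Attack North is best. ✓
The attacker (capability professional), facing Guard North: Attack North gives 10, Attack South gives 9. Proposed Attack South is not best — profitable deviation exists. ✗

No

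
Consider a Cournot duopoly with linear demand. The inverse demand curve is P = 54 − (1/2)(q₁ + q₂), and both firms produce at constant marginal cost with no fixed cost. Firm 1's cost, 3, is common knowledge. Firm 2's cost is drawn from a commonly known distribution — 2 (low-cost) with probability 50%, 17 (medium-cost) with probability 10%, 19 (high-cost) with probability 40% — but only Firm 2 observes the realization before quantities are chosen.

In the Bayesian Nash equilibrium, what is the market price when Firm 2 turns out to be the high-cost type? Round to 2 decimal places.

26.78

Each type of Firm 2 best-responds to q₁; Firm 1 best-responds to the expected q₂ over Firm 2's types.
Firm 2 with cost c maximizes (54 − (1/2)(q₁+q₂) − c)·q₂, giving q₂(c) = (54 − c − (1/2)q₁).
E[c₂] = 0.5·2 + 0.1·17 + 0.4·19 = 10.3
Firm 1's FOC against E[q₂] yields q₁ = (54 − 2·3 + E[c₂])/(3/2) = (54 − 6 + 10.3)/(3/2) = 38.8667.
q₂(high-cost) = 15.5667, so P = 54 − (1/2)·(38.8667 + 15.5667) = 26.7833.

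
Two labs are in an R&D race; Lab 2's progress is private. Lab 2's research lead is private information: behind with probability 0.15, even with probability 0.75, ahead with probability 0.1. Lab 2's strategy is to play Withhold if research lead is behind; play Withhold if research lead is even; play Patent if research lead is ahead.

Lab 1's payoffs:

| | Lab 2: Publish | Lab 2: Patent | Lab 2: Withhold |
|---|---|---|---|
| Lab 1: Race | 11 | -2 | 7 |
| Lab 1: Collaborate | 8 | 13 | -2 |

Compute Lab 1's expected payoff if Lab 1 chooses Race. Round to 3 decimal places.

6.100

E[Race] = 0.15·7 + 0.75·7 + 0.1·(-2) = 1.05 + 5.25 + (-0.2) = 6.1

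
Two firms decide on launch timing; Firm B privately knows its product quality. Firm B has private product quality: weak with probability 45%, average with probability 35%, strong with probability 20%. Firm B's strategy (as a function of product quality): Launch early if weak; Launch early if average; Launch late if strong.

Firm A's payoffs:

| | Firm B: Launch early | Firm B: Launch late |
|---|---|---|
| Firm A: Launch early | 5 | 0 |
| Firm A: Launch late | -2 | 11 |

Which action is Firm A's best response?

Launch early

E[Launch early] = 0.45·(5) + 0.35·(5) + 0.2·(0) = 4
E[Launch late] = 0.45·(-2) + 0.35·(-2) + 0.2·(11) = 0.6
Best response: Launch early (4 is the largest).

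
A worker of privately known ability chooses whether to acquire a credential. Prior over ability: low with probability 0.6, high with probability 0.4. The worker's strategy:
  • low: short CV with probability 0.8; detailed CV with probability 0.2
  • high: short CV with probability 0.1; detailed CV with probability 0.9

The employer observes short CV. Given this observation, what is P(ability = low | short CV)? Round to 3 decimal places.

0.923

P(short CV) = 0.6·0.8 + 0.4·0.1 = 0.52
P(low | short CV) = (0.6·0.8) / 0.52 = 0.48 / 0.52 = 0.923077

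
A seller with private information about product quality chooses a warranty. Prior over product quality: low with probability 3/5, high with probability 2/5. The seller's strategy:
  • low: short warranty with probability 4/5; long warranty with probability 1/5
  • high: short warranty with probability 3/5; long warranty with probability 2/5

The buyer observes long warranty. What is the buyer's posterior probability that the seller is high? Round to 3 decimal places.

P(long warranty) = (3/5)·(1/5) + (2/5)·(2/5) = 7/25
P(high | long warranty) = ((2/5)·(2/5)) / (7/25) = (4/25) / (7/25) = 4/7

0.571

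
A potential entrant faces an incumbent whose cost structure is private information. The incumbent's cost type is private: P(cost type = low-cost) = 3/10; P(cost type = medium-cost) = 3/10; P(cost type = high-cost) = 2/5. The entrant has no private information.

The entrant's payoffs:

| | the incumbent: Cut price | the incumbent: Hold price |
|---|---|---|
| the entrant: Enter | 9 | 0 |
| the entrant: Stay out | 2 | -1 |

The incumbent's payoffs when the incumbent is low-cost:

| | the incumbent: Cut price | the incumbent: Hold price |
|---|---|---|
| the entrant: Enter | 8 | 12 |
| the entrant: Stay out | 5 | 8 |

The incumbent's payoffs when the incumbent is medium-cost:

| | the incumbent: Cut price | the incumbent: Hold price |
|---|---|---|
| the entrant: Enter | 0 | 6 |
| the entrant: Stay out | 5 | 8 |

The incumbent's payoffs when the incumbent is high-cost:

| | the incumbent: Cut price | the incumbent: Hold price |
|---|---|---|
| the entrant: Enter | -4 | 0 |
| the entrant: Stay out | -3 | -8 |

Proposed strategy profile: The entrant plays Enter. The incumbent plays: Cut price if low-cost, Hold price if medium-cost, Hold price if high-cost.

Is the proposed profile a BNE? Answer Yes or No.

No

A profile is a BNE iff every type of every player is best-responding given beliefs about the other side.
The entrant plays Enter: E[Enter] = 3/10·(9) + 3/10·(0) + 2/5·(0) = 27/10; E[Stay out] = -1/10. Best-responding. ✓
The incumbent (cost type low-cost), facing Enter: Cut price gives 8, Hold price gives 12. Proposed Cut price is not best — profitable deviation exists. ✗
The incumbent (cost type medium-cost), facing Enter: Cut price gives 0, Hold price gives 6. Proposed Hold price is best. ✓
The incumbent (cost type high-cost), facing Enter: Cut price gives -4, Hold price gives 0. Proposed Hold price is best. ✓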